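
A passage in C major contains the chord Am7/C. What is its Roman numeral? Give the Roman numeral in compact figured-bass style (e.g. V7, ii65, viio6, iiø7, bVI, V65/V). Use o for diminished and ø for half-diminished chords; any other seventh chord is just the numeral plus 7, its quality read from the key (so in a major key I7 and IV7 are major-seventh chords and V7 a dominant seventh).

vi65

The pitches A-C-E-G form a minor seventh chord rooted on A.
In C major, A is the submediant; the diatonic minor seventh chord there is vi7.
With C in the bass the chord is in first inversion, so the figured bass is 65.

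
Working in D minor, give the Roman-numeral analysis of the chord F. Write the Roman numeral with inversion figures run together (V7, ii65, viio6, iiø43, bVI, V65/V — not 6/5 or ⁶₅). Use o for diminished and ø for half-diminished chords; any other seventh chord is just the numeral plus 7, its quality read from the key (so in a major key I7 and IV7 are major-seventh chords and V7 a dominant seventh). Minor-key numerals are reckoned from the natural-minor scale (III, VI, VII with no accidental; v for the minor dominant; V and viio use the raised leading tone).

III

The pitches F-A-C form a major triad rooted on F.
In D minor, F is the mediant; the diatonic major triad there is III.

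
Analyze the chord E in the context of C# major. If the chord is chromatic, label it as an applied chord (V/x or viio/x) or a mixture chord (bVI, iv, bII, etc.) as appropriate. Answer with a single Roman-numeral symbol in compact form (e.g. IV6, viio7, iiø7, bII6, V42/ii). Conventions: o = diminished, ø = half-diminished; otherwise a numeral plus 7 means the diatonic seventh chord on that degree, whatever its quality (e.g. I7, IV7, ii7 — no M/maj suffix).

The pitches E-G#-B form a major triad rooted on E.
E is the lowered third degree of C# major (diatonic 3 would be E#). This is a major triad on the lowered third degree, borrowed from the parallel minor.

bIII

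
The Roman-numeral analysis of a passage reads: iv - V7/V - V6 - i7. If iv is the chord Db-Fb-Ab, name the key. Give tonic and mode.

Ab minor

The chord Dbm is a minor triad rooted on Db; its label is iv.
Counting down 3 scale steps from Db places the tonic on Ab; a minor triad on degree 4 is diatonic only in minor.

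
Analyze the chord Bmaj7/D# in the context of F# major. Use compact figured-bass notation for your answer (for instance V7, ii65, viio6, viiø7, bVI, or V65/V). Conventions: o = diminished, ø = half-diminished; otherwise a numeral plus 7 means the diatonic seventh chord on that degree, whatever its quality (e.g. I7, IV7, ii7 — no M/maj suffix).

IV65

The pitches B-D#-F#-A# form a major seventh chord rooted on B.
B is scale degree 4 in F# major, and a major seventh chord on that degree is written IV7.
With D# in the bass the chord is in first inversion, so the figured bass is 65.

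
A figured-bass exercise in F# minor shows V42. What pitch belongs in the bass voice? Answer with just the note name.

B

V in F# minor has root C#; the chord is C#-E#-G#-B.
The figure 42 means third inversion — the seventh is in the bass.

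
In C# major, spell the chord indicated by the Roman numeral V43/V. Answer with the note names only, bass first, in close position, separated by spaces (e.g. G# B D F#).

The slash means an applied dominant: we want the dominant of V. In C# major, V is G# major, and its dominant is built on D#.
Building a dominant seventh chord on D# gives D#-F##-A#-C#.
With the 43 figure the chord is in second inversion; from the bass A# upward in close position it reads A#-C#-D#-F##.

A# C# D# F##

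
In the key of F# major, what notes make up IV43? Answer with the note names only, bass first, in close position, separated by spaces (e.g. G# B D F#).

In F# major, the fourth degree is B, and the diatonic chord built there is a major seventh chord.
That chord is spelled B-D#-F#-A#.
With the 43 figure the chord is in second inversion; from the bass F# upward in close position it reads F#-A#-B-D#.

F# A# B D#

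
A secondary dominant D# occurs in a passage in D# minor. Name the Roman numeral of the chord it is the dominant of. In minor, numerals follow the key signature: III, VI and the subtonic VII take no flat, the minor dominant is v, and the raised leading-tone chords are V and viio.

The chord is a major triad on D#.
A dominant resolves down a perfect fifth: D# → G#. In D# minor, G# is scale degree 4, i.e. iv.

iv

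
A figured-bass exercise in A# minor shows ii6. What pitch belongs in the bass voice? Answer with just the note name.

ii in A# minor has root B#; the chord is B#-D#-F##.
The figure 6 means first inversion — the third is in the bass.

D#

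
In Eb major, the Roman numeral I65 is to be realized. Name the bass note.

G

I in Eb major has root Eb; the chord is Eb-G-Bb-D.
The figure 65 means first inversion — the third is in the bass.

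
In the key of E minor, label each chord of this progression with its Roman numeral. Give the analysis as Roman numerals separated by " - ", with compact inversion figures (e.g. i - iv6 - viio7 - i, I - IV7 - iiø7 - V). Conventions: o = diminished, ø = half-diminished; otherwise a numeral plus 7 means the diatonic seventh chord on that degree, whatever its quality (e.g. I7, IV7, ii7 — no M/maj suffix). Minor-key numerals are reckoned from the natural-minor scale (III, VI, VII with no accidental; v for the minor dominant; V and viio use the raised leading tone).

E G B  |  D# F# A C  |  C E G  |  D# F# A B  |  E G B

E-G-B has root E, degree 1 in E minor, so i.
D#-F#-A-C: fully diminished seventh chord on D# = scale degree 7 → viio7.
C-E-G: major triad on C = scale degree 6 → VI.
D#-F#-A-B: dominant seventh chord on B = scale degree 5 → V65.
E-G-B has root E, degree 1 in E minor, so i.

i - viio7 - VI - V65 - i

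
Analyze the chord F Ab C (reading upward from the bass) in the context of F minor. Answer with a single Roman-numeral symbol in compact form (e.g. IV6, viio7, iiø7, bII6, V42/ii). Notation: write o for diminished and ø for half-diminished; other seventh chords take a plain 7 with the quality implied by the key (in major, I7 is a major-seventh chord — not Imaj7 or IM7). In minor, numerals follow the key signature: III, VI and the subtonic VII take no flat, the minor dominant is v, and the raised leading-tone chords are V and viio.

The pitches F-Ab-C form a minor triad rooted on F.
In F minor, F is the tonic; the diatonic minor triad there is i.

i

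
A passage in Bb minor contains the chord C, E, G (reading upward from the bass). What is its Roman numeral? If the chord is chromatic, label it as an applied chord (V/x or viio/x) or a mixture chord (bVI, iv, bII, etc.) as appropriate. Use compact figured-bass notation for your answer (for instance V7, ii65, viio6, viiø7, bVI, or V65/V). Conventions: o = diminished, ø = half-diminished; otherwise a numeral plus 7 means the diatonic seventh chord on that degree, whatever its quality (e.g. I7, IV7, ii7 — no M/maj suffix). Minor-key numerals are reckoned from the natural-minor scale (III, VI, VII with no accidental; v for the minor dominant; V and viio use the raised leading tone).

V/V

The pitches C-E-G form a major triad rooted on C.
C is not a diatonic chord root with this quality in Bb minor, but it lies a perfect fifth above F (V), so the chord functions as an applied dominant of V.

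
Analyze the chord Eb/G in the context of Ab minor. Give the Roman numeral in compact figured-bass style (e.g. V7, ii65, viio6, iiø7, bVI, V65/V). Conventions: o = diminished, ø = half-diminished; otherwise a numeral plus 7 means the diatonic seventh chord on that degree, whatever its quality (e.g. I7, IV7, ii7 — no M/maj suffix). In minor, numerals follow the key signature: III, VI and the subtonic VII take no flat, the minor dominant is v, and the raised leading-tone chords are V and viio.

The pitches Eb-G-Bb form a major triad rooted on Eb.
In Ab minor, Eb is the dominant; the diatonic major triad there is V.
With G in the bass the chord is in first inversion, so the figured bass is 6.

V6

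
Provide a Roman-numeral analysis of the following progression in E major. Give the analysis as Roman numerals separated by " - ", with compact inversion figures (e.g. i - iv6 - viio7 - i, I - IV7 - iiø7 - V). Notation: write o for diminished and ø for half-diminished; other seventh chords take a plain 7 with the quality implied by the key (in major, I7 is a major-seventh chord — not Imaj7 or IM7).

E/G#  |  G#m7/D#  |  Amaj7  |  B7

E/G#: major triad on E = scale degree 1 → I6.
G#m7/D#: root G# is the mediant; minor seventh chord there is iii43.
Amaj7 has root A, degree 4 in E major, so IV7.
B7: dominant seventh chord on B = scale degree 5 → V7.

I6 - iii43 - IV7 - V7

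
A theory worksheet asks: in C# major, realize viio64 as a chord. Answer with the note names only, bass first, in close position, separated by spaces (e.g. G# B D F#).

F# B# D#

The numeral's case and figure indicate a diminished triad. In C# major its root, the leading tone, is B#.
That chord is spelled B#-D#-F#.
With the 64 figure the chord is in second inversion; from the bass F# upward in close position it reads F#-B#-D#.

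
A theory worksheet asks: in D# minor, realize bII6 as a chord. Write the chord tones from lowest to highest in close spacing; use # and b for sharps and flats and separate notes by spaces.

bII6 is the Neapolitan sixth — a major triad on the lowered second degree, here in its customary first inversion. In D# minor that root is E.
So the chord is E-G#-B.
With the 6 figure the chord is in first inversion; from the bass G# upward in close position it reads G#-B-E.

G# B E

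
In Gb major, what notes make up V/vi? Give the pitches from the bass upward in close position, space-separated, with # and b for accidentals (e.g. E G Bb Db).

Bb D F

V/vi is a secondary dominant — the dominant triad of vi. vi in Gb major is Eb, so the applied chord's root is Bb, a perfect fifth above.
Building a major triad on Bb gives Bb-D-F.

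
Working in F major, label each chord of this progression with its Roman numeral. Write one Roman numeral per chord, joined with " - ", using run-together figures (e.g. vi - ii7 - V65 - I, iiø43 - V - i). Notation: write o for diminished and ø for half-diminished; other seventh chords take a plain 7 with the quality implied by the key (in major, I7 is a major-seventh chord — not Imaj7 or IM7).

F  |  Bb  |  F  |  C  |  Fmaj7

I - IV - I - V - I7

F: root F is the tonic; major triad there is I.
Bb has root Bb, degree 4 in F major, so IV.
F: root F is the tonic; major triad there is I.
C: root C is the dominant; major triad there is V.
Fmaj7 has root F, degree 1 in F major, so I7.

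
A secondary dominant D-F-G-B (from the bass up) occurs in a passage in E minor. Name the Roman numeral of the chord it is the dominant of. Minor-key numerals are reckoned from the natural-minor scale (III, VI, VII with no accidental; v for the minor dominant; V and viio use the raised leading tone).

The chord is a dominant seventh chord on G.
A dominant resolves down a perfect fifth: G → C. In E minor, C is scale degree 6, i.e. VI.

VI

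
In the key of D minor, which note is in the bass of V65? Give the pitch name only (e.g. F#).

C#

V in D minor has root A; the chord is A-C#-E-G.
The figure 65 means first inversion — the third is in the bass.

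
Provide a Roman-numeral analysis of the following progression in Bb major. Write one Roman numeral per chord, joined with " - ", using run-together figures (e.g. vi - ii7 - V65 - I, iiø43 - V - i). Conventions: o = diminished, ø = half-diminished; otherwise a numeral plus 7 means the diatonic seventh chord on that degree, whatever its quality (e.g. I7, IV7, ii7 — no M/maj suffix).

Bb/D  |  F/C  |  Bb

Bb/D has root Bb, degree 1 in Bb major, so I6.
F/C: root F is the dominant; major triad there is V64.
Bb: major triad on Bb = scale degree 1 → I.

I6 - V64 - I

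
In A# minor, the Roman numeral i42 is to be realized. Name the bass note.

G#

i in A# minor has root A#; the chord is A#-C#-E#-G#.
The figure 42 means third inversion — the seventh is in the bass.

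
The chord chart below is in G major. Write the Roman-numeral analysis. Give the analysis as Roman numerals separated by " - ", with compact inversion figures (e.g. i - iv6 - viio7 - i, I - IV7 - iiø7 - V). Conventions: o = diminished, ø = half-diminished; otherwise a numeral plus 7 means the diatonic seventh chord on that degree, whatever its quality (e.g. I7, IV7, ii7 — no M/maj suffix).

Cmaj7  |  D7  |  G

IV7 - V7 - I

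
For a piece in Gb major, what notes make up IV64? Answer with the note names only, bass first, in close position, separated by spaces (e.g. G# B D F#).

Gb Cb Eb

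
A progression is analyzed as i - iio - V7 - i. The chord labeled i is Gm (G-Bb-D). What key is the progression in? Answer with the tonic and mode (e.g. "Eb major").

The chord Gm is a minor triad rooted on G; its label is i.
If G is scale degree 1 and the mode makes that degree carry a minor triad, the tonic is G and the mode is minor.

G minor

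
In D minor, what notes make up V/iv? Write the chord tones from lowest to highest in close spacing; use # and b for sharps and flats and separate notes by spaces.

The slash means an applied dominant: we want the dominant of iv. In D minor, iv is G minor, and its dominant is built on D.
Building a major triad on D gives D-F#-A.

D F# A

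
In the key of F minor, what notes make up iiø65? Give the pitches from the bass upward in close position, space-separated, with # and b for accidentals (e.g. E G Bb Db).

The numeral's case and figure indicate a half-diminished seventh chord. In F minor its root, scale degree 2, is G.
Stacking thirds from G gives G-Bb-Db-F.
The figured bass 65 indicates first inversion, placing the third (Bb) in the bass: Bb-Db-F-G.

Bb Db F G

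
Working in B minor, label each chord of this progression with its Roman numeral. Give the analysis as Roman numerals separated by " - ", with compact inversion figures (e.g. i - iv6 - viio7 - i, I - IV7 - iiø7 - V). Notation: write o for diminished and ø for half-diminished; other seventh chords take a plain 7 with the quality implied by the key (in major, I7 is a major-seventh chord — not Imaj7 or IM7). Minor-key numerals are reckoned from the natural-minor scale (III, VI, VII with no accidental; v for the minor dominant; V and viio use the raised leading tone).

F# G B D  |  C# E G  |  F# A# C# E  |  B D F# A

VI42 - iio - V7 - i7

F#-G-B-D: major seventh chord on G = scale degree 6 → VI42.
C#-E-G: root C# is the supertonic; diminished triad there is iio.
F#-A#-C#-E: root F# is the dominant; dominant seventh chord there is V7.
B-D-F#-A has root B, degree 1 in B minor, so i7.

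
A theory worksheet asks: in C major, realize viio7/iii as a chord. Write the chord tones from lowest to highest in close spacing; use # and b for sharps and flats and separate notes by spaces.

The slash marks an applied leading-tone chord: viio of iii. In C major, iii is E, so the leading tone to it is D#, a half step below.
Building a fully diminished seventh chord on D# gives D#-F#-A-C.

D# F# A C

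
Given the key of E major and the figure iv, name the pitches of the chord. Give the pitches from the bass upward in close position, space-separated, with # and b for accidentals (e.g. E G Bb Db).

Scale degree 4 in E major is A; here the chord built on it is altered to a minor triad. iv is the minor subdominant, borrowed from the parallel minor.
So the chord is A-C-E, a minor triad.

A C E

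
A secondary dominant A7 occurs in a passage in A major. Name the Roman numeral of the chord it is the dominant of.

IV

The chord is a dominant seventh chord on A.
A dominant resolves down a perfect fifth: A → D. In A major, D is scale degree 4, i.e. IV.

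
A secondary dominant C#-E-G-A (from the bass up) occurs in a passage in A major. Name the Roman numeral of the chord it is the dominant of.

IV

The chord is a dominant seventh chord on A.
A dominant resolves down a perfect fifth: A → D. In A major, D is scale degree 4, i.e. IV.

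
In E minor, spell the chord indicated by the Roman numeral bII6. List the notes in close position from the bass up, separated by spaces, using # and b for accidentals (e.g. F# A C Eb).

A C F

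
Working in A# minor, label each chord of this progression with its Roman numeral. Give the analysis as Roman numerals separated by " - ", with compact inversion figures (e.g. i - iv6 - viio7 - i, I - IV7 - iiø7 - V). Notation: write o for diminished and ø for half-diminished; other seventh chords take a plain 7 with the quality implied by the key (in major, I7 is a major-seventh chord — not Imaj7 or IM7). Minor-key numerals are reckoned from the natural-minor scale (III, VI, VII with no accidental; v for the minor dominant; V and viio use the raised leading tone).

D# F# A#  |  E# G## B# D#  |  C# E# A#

iv - V7 - i6

D#-F#-A#: minor triad on D# = scale degree 4 → iv.
E#-G##-B#-D#: dominant seventh chord on E# = scale degree 5 → V7.
C#-E#-A# has root A#, degree 1 in A# minor, so i6.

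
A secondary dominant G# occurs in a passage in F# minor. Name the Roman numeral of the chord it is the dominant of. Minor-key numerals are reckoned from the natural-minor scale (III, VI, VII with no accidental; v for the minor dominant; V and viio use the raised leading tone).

The chord is a major triad on G#.
A dominant resolves down a perfect fifth: G# → C#. In F# minor, C# is scale degree 5, i.e. V.

V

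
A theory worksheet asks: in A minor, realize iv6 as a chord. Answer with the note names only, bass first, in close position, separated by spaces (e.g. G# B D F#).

F A D

The numeral's case and figure indicate a minor triad. In A minor its root, the fourth degree, is D.
Stacking thirds from D gives D-F-A.
With the 6 figure the chord is in first inversion; from the bass F upward in close position it reads F-A-D.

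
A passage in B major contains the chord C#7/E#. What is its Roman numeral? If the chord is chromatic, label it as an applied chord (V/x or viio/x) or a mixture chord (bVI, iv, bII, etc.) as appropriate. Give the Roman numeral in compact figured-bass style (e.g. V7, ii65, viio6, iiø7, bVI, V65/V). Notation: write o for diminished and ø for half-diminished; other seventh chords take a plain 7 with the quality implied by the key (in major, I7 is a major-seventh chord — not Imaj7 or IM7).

V65/V

The pitches C#-E#-G#-B form a dominant seventh chord rooted on C#.
C# is not a diatonic chord root with this quality in B major, but it lies a perfect fifth above F# (V), so the chord functions as an applied dominant of V.
With E# in the bass the chord is in first inversion, so the figured bass is 65.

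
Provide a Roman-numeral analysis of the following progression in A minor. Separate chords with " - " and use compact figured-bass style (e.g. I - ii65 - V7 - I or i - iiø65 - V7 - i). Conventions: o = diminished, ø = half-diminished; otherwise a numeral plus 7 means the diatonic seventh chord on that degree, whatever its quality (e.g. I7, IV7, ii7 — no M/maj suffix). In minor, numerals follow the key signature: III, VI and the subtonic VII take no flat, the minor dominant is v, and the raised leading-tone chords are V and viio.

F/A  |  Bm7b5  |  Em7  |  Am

VI6 - iiø7 - v7 - i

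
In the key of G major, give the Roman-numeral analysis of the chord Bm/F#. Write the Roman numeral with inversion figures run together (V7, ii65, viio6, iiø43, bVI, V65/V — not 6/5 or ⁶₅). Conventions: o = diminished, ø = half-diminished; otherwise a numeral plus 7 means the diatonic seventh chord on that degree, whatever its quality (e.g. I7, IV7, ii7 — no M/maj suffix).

Stacked in thirds the chord is B-D-F#: a minor triad on B.
B is scale degree 3 in G major, and a minor triad on that degree is written iii.
With F# in the bass the chord is in second inversion, so the figured bass is 64.

iii64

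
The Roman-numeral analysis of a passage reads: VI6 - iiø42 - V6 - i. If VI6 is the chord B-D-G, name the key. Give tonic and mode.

VI6 is given as B-D-G — a major triad with root G.
If G is scale degree 6 and the mode makes that degree carry a major triad, the tonic is B and the mode is minor.

B minor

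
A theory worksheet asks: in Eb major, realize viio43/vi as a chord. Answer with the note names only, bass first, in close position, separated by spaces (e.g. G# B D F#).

F Ab B D

viio43/vi is a secondary leading-tone chord. The target vi is C in Eb major; the applied chord is rooted a semitone below, on B.
Building a fully diminished seventh chord on B gives B-D-F-Ab.
The figured bass 43 indicates second inversion, placing the fifth (F) in the bass: F-Ab-B-D.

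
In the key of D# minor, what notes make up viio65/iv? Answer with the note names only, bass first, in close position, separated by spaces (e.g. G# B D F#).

A# C# E F##

viio65/iv is a secondary leading-tone chord. The target iv is G# in D# minor; the applied chord is rooted a semitone below, on F##.
Building a fully diminished seventh chord on F## gives F##-A#-C#-E.
With the 65 figure the chord is in first inversion; from the bass A# upward in close position it reads A#-C#-E-F##.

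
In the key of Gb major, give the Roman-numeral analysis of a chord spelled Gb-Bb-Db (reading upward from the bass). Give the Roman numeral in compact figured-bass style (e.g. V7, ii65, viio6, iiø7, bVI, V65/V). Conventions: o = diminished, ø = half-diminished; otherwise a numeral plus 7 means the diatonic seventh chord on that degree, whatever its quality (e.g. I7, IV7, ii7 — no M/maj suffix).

I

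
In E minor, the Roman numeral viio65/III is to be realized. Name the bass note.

A

The applied chord viio65/III is rooted on F#: F#-A-C-Eb.
The figure 65 means first inversion — the third is in the bass.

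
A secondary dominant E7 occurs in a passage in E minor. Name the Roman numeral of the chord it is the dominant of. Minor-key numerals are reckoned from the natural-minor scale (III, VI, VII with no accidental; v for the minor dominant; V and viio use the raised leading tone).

The chord is a dominant seventh chord on E.
A dominant resolves down a perfect fifth: E → A. In E minor, A is scale degree 4, i.e. iv.

iv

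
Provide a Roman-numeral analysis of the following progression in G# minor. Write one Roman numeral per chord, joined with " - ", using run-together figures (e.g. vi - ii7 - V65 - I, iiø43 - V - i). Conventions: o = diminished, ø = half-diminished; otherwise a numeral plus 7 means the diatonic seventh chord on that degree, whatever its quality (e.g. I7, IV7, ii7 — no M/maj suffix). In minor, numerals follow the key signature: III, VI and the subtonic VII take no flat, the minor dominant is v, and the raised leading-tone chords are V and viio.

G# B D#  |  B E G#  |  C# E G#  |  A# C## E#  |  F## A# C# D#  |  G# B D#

G#-B-D# has root G#, degree 1 in G# minor, so i.
B-E-G#: major triad on E = scale degree 6 → VI64.
C#-E-G#: minor triad on C# = scale degree 4 → iv.
A#-C##-E#: a major triad on A#, the applied dominant of V → V/V.
F##-A#-C#-D#: root D# is the dominant; dominant seventh chord there is V65.
G#-B-D#: root G# is the tonic; minor triad there is i.

i - VI64 - iv - V/V - V65 - i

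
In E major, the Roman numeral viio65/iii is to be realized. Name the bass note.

A#

The applied chord viio65/iii is rooted on F##: F##-A#-C#-E.
The figure 65 means first inversion — the third is in the bass.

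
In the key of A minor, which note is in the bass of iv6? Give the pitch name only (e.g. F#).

F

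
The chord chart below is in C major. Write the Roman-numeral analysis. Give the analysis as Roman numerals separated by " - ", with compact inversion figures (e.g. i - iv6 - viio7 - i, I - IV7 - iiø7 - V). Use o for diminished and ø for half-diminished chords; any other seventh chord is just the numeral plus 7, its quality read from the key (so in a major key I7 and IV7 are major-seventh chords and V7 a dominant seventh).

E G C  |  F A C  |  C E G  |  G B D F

I6 - IV - I - V7

E-G-C has root C, degree 1 in C major, so I6.
F-A-C has root F, degree 4 in C major, so IV.
C-E-G: root C is the tonic; major triad there is I.
G-B-D-F: dominant seventh chord on G = scale degree 5 → V7.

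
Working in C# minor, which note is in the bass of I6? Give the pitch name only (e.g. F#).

I in C# minor has root C#; the chord is C#-E#-G#.
The figure 6 means first inversion — the third is in the bass.

E#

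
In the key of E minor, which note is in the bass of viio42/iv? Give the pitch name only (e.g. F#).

F

The applied chord viio42/iv is rooted on G#: G#-B-D-F.
The figure 42 means third inversion — the seventh is in the bass.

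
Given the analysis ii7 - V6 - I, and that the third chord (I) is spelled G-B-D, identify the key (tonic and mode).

G major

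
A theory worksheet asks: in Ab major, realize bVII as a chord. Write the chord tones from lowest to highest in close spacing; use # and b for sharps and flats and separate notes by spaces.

Gb Bb Db

Scale degree 7 in Ab major is G; lowering it a half step gives Gb. bVII is a major triad on the lowered seventh degree (the subtonic), borrowed from the parallel minor.
So the chord is Gb-Bb-Db.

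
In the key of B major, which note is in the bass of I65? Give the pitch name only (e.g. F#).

D#

I in B major has root B; the chord is B-D#-F#-A#.
The figure 65 means first inversion — the third is in the bass.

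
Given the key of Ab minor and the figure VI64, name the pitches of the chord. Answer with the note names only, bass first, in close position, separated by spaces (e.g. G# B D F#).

Cb Fb Ab

The numeral's case and figure indicate a major triad. In Ab minor its root, the submediant, is Fb.
That chord is spelled Fb-Ab-Cb.
The figured bass 64 indicates second inversion, placing the fifth (Cb) in the bass: Cb-Fb-Ab.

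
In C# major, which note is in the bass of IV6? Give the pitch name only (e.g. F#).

A#

IV in C# major has root F#; the chord is F#-A#-C#.
The figure 6 means first inversion — the third is in the bass.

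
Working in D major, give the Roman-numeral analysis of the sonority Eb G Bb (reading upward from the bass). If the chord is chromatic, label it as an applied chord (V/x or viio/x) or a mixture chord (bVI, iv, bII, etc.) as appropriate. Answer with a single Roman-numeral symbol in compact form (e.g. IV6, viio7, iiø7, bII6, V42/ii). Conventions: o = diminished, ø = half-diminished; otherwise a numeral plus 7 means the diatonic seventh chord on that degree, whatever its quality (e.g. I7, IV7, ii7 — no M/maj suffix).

bII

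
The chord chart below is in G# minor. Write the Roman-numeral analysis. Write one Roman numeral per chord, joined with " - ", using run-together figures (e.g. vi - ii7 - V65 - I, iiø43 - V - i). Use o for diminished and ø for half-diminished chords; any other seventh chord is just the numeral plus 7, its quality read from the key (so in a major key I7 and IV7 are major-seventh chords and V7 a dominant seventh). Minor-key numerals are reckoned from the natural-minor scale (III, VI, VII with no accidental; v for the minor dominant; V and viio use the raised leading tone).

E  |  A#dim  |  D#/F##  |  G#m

E has root E, degree 6 in G# minor, so VI.
A#dim: diminished triad on A# = scale degree 2 → iio.
D#/F##: root D# is the dominant; major triad there is V6.
G#m: minor triad on G# = scale degree 1 → i.

VI - iio - V6 - i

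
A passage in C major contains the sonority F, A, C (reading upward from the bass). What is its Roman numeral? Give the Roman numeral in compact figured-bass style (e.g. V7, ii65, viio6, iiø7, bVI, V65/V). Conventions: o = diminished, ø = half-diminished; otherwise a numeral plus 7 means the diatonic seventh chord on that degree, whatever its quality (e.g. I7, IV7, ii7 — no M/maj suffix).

The pitches F-A-C form a major triad rooted on F.
In C major, F is the subdominant; the diatonic major triad there is IV.

IV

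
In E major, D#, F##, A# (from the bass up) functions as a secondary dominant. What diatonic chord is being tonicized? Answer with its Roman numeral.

The chord is a major triad on D#.
A dominant resolves down a perfect fifth: D# → G#. In E major, G# is scale degree 3, i.e. iii.

iii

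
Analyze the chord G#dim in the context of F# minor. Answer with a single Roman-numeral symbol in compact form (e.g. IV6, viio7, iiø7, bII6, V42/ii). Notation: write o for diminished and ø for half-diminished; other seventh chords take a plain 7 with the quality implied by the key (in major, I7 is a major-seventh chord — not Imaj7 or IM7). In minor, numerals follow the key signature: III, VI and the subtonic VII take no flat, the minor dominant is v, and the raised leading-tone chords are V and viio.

The pitches G#-B-D form a diminished triad rooted on G#.
G# is scale degree 2 in F# minor, and a diminished triad on that degree is written iio.

iio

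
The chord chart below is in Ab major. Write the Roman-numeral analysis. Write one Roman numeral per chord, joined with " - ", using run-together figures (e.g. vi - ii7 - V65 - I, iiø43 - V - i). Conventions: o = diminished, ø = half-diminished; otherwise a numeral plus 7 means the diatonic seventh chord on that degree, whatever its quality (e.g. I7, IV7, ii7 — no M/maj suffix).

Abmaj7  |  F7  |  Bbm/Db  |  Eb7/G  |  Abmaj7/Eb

I7 - V7/ii - ii6 - V65 - I43

Abmaj7: root Ab is the tonic; major seventh chord there is I7.
F7 is the secondary dominant of ii (dominant seventh chord on F): V7/ii.
Bbm/Db: minor triad on Bb = scale degree 2 → ii6.
Eb7/G: root Eb is the dominant; dominant seventh chord there is V65.
Abmaj7/Eb: major seventh chord on Ab = scale degree 1 → I43.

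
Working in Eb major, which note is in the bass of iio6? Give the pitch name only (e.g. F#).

Ab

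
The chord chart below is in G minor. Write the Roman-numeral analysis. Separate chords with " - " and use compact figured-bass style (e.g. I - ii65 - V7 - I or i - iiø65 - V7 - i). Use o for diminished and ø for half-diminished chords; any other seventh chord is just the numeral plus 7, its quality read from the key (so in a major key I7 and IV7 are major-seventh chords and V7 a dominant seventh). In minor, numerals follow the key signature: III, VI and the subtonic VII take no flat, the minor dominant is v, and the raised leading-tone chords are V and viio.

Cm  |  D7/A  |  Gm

iv - V43 - i

Cm has root C, degree 4 in G minor, so iv.
D7/A has root D, degree 5 in G minor, so V43.
Gm: root G is the tonic; minor triad there is i.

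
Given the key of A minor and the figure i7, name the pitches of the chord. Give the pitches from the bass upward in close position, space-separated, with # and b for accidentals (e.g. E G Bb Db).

A C E G

The numeral's case and figure indicate a minor seventh chord. In A minor its root, the first degree, is A.
Stacking thirds from A gives A-C-E-G.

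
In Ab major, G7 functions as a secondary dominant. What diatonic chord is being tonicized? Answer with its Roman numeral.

The chord is a dominant seventh chord on G.
A dominant resolves down a perfect fifth: G → C. In Ab major, C is scale degree 3, i.e. iii.

iii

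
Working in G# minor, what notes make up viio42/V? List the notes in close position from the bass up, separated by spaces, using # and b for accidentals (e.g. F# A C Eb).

B C## E# G#

The slash marks an applied leading-tone chord: viio of V. In G# minor, V is D#, so the leading tone to it is C##, a half step below.
Building a fully diminished seventh chord on C## gives C##-E#-G#-B.
The figured bass 42 indicates third inversion, placing the seventh (B) in the bass: B-C##-E#-G#.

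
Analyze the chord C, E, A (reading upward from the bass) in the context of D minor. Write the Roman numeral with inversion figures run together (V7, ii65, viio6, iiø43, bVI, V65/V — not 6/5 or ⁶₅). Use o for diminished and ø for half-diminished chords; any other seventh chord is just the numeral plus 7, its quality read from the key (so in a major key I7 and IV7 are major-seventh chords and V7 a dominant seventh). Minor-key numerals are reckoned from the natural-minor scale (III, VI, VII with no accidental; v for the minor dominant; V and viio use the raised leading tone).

The pitches A-C-E form a minor triad rooted on A.
A is scale degree 5 in D minor, and a minor triad on that degree is written v.
With C in the bass the chord is in first inversion, so the figured bass is 6.

v6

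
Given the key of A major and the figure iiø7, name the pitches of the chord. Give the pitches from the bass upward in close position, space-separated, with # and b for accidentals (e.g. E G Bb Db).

B D F A

iiø7 is the half-diminished supertonic seventh, borrowed from the parallel minor. In A major that root is B.
So the chord is B-D-F-A.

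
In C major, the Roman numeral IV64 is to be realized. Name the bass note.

C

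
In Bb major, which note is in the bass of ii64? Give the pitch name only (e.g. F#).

ii in Bb major has root C; the chord is C-Eb-G.
The figure 64 means second inversion — the fifth is in the bass.

G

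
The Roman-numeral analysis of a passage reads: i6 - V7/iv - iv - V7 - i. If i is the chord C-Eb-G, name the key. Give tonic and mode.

The anchor chord is a minor triad on C, labeled i.
If C is scale degree 1 and the mode makes that degree carry a minor triad, the tonic is C and the mode is minor.

C minor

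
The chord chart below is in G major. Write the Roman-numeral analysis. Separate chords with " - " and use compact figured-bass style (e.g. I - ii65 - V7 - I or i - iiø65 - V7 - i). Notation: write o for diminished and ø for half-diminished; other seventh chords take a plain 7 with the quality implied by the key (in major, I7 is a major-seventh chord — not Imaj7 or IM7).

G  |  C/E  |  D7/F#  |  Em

G: major triad on G = scale degree 1 → I.
C/E has root C, degree 4 in G major, so IV6.
D7/F# has root D, degree 5 in G major, so V65.
Em: minor triad on E = scale degree 6 → vi.

I - IV6 - V65 - vi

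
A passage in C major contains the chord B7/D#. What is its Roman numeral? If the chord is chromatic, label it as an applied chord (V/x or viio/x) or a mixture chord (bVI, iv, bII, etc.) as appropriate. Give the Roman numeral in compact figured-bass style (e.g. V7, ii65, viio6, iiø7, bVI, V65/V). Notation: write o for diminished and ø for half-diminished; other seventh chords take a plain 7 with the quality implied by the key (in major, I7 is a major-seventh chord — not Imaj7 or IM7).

V65/iii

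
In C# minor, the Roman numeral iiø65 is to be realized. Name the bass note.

F#

iiø in C# minor has root D#; the chord is D#-F#-A-C#.
The figure 65 means first inversion — the third is in the bass.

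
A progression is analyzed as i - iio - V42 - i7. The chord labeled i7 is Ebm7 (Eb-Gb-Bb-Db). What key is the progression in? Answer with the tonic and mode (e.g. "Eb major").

Eb minor

i7 is given as Eb-Gb-Bb-Db — a minor seventh chord with root Eb.
If Eb is scale degree 1 and the mode makes that degree carry a minor seventh chord, the tonic is Eb and the mode is minor.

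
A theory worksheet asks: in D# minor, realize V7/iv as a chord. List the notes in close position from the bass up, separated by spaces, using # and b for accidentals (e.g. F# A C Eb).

V7/iv is a secondary dominant — the dominant seventh of iv. iv in D# minor is G#, so the applied chord's root is D#, a perfect fifth above.
Building a dominant seventh chord on D# gives D#-F##-A#-C#.

D# F## A# C#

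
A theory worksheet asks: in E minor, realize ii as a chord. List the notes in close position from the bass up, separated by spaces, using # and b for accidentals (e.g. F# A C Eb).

F# A C#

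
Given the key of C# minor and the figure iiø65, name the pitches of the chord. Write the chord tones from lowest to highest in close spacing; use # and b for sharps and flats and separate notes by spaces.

F# A C# D#

The numeral's case and figure indicate a half-diminished seventh chord. In C# minor its root, scale degree 2, is D#.
That chord is spelled D#-F#-A-C#.
The figured bass 65 indicates first inversion, placing the third (F#) in the bass: F#-A-C#-D#.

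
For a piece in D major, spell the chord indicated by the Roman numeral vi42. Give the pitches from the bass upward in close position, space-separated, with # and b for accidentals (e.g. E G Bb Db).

The numeral's case and figure indicate a minor seventh chord. In D major its root, scale degree 6, is B.
That chord is spelled B-D-F#-A.
With the 42 figure the chord is in third inversion; from the bass A upward in close position it reads A-B-D-F#.

A B D F#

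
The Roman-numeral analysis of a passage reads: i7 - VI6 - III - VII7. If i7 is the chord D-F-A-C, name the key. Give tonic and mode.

The anchor chord is a minor seventh chord on D, labeled i7.
If D is scale degree 1 and the mode makes that degree carry a minor seventh chord, the tonic is D and the mode is minor.

D minor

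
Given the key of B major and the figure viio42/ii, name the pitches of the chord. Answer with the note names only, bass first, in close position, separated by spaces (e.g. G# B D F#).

The slash marks an applied leading-tone chord: viio of ii. In B major, ii is C#, so the leading tone to it is B#, a half step below.
Building a fully diminished seventh chord on B# gives B#-D#-F#-A.
With the 42 figure the chord is in third inversion; from the bass A upward in close position it reads A-B#-D#-F#.

A B# D# F#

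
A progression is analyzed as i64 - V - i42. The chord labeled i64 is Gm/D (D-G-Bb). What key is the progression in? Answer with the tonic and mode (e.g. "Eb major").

i64 is given as D-G-Bb — a minor triad with root G.
If G is scale degree 1 and the mode makes that degree carry a minor triad, the tonic is G and the mode is minor.

G minor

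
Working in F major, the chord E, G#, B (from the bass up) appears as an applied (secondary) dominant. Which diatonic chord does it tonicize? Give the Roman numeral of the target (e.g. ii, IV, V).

iii

The chord is a major triad on E.
A dominant resolves down a perfect fifth: E → A. In F major, A is scale degree 3, i.e. iii.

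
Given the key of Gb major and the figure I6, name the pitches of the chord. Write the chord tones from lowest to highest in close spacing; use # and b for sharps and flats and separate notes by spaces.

Bb Db Gb

In Gb major, the tonic is Gb, and the diatonic chord built there is a major triad.
Stacking thirds from Gb gives Gb-Bb-Db.
The figured bass 6 indicates first inversion, placing the third (Bb) in the bass: Bb-Db-Gb.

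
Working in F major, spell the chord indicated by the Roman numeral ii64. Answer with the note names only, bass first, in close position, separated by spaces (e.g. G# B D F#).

D G Bb

The numeral's case and figure indicate a minor triad. In F major its root, the supertonic, is G.
That chord is spelled G-Bb-D.
With the 64 figure the chord is in second inversion; from the bass D upward in close position it reads D-G-Bb.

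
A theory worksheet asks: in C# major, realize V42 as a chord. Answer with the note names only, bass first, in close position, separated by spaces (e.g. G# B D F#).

The numeral's case and figure indicate a dominant seventh chord. In C# major its root, the fifth degree, is G#.
That chord is spelled G#-B#-D#-F#.
With the 42 figure the chord is in third inversion; from the bass F# upward in close position it reads F#-G#-B#-D#.

F# G# B# D#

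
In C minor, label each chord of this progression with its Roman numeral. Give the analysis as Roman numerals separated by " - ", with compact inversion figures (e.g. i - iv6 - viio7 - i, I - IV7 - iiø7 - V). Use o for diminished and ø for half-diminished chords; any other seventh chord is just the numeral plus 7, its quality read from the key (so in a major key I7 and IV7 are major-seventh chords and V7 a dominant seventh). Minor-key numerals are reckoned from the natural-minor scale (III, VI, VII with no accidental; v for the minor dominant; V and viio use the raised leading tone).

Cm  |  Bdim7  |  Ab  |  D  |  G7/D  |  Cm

i - viio7 - VI - V/V - V43 - i

Cm: root C is the tonic; minor triad there is i.
Bdim7 has root B, degree 7 in C minor, so viio7.
Ab: root Ab is the submediant; major triad there is VI.
D is the secondary dominant of V (major triad on D): V/V.
G7/D: root G is the dominant; dominant seventh chord there is V43.
Cm: root C is the tonic; minor triad there is i.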